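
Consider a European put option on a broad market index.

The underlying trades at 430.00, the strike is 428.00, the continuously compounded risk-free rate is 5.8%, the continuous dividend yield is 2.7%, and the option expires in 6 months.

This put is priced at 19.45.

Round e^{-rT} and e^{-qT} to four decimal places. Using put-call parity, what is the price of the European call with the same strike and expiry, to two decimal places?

e^(−qT) = e^(−0.027·0.5) = 0.9866;  e^(−rT) = e^(−0.058·0.5) = 0.9714
Put-call parity: C − P = S·e^(−qT) − K·e^(−rT) = 430·0.9866 − 428·0.9714 = 424.2380 − 415.7592 = 8.4788
C = P + (C − P) = 19.45 + (8.4788) = 27.9288

27.93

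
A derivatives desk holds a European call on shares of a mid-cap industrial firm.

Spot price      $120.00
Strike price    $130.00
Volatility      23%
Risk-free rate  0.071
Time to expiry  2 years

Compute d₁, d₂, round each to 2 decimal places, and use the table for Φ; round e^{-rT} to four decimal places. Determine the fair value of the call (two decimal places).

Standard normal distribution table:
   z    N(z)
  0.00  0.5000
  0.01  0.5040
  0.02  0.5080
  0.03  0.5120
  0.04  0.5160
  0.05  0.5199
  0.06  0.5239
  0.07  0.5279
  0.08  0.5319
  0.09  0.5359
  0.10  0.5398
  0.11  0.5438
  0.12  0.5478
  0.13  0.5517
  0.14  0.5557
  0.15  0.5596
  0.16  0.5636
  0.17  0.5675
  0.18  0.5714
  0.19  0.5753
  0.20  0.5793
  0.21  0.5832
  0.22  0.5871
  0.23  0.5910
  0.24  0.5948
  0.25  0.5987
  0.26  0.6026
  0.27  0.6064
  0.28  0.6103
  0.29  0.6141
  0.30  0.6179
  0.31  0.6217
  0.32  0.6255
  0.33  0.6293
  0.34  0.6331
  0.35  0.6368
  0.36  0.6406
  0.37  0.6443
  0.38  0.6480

σ√T = 0.23·√2 = 0.3253
ln(S/K) + (r + σ²/2)T = ln(120/130) + (0.071 + 0.23²/2)·2 = -0.0800 + 0.1949 = 0.1149
d₁ = 0.1149 / 0.3253 = 0.3531 → 0.35
d₂ = d₁ − σ√T = 0.3531 − 0.3253 = 0.0278 → 0.03
e^(−rT) = e^(−0.071·2) = 0.8676
C = 120·N(0.35) − 130·0.8676·N(0.03) = 120·0.6368 − 130·0.8676·0.5120 = 76.4160 − 57.7475 = 18.6685

$18.67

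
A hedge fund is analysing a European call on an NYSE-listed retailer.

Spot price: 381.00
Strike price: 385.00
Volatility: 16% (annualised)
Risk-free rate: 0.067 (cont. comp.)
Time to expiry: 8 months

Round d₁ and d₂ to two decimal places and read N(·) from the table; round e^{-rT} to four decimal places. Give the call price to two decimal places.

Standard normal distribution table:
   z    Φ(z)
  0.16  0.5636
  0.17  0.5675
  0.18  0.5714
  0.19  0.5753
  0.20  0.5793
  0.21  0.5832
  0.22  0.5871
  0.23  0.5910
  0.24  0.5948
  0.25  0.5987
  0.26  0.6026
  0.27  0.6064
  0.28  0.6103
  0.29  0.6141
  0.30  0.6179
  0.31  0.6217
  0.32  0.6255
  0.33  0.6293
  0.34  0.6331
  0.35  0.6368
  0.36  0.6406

26.48

σ√T = 0.16 × 0.8165 = 0.1306
ln(S/K) + (r + σ²/2)T = ln(381/385) + (0.067 + 0.16²/2)·0.6667 = -0.0104 + 0.0532 = 0.0428
d₁ = 0.0428 / 0.1306 = 0.3273 → 0.33
d₂ = d₁ − σ√T = 0.3273 − 0.1306 = 0.1966 → 0.20
e^(−rT) = e^(−0.067·0.6667) = 0.9563
C = 381·N(0.33) − 385·0.9563·N(0.20) = 381·0.6293 − 385·0.9563·0.5793 = 239.7633 − 213.2841 = 26.4792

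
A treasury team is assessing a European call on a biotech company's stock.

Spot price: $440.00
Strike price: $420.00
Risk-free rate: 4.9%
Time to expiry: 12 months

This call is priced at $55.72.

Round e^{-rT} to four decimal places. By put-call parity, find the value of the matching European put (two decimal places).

exp(−rT) = exp(−0.049·1) = 0.9522
Put-call parity: C − P = S − K·e^(−rT) = 440 − 420·0.9522 = 440 − 399.9240 = 40.0760
P = C − (C − P) = 55.72 − (40.0760) = 15.6440

$15.64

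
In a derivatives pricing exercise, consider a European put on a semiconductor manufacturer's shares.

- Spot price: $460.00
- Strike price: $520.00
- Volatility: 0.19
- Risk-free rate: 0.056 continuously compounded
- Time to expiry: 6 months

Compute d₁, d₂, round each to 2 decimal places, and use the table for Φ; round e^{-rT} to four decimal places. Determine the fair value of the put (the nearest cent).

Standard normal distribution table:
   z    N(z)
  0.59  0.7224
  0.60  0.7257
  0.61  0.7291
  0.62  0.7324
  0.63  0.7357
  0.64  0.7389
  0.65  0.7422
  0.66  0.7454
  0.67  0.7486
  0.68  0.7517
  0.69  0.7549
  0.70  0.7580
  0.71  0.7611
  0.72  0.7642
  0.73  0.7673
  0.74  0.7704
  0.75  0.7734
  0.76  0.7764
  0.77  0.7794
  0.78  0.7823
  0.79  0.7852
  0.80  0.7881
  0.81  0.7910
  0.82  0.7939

T = 0.5;  σ√T = 0.1344
d₁ = [ln(460/520) + (0.056 + ½·0.19²)·0.5] / (σ√T) = (-0.1226 + 0.0370) / 0.1344 = -0.6370 which rounds to -0.64
d₂ = -0.6370 − 0.1344 = -0.7713 which rounds to -0.77
e^(−rT) = e^(−0.056·0.5) = 0.9724
N(−d₂) = N(0.77) = 0.7794;  N(−d₁) = N(0.64) = 0.7389
P = 520·0.9724·0.7794 − 460·0.7389 = 394.1021 − 339.8940 = 54.2081

$54.21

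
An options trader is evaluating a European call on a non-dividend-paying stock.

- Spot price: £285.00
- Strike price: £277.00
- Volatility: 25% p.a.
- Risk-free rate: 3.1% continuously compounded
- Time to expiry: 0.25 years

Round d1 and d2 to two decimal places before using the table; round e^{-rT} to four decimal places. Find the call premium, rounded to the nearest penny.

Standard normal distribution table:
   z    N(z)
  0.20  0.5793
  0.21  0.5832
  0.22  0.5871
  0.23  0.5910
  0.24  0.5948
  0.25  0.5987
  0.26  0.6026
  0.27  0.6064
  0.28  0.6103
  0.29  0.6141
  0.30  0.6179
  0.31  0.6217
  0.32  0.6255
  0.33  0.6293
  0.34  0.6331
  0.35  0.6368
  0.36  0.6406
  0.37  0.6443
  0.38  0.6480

£19.04

σ√T = 0.25·√0.25 = 0.1250
ln(S/K) + (r + σ²/2)T = ln(285/277) + (0.031 + 0.25²/2)·0.25 = 0.0285 + 0.0156 = 0.0440
d₁ = 0.0440 / 0.1250 = 0.3523 ≈ 0.35
d₂ = d₁ − σ√T = 0.3523 − 0.1250 = 0.2273 ≈ 0.23
exp(−rT) = exp(−0.031·0.25) = 0.9923
C = 285·N(0.35) − 277·0.9923·N(0.23) = 285·0.6368 − 277·0.9923·0.5910 = 181.4880 − 162.4465 = 19.0415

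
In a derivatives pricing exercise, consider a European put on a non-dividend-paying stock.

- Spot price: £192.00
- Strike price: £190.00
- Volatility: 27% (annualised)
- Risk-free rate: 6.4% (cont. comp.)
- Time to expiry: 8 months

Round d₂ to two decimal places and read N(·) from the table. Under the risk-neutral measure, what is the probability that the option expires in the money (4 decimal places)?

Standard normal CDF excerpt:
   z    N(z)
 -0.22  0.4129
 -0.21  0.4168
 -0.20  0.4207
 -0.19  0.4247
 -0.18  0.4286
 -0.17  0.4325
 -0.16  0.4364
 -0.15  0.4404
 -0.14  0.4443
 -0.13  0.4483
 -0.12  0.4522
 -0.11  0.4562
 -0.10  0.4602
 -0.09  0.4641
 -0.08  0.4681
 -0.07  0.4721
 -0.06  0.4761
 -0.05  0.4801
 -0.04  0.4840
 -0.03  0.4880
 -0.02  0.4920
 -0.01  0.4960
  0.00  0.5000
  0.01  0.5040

T = 0.6667;  σ√T = 0.2205
d₁ = [ln(192/190) + (0.064 + 0.27²/2)·0.6667] / 0.2205 = [0.0105 + 0.0670] / 0.2205 = 0.3513 ≈ 0.35
d₂ = d₁ − σ√T = 0.3513 − 0.2205 = 0.1308 ≈ 0.13
Risk-neutral Pr[S_T < K] = N(−d₂) = N(-0.13) = 0.4483

0.4483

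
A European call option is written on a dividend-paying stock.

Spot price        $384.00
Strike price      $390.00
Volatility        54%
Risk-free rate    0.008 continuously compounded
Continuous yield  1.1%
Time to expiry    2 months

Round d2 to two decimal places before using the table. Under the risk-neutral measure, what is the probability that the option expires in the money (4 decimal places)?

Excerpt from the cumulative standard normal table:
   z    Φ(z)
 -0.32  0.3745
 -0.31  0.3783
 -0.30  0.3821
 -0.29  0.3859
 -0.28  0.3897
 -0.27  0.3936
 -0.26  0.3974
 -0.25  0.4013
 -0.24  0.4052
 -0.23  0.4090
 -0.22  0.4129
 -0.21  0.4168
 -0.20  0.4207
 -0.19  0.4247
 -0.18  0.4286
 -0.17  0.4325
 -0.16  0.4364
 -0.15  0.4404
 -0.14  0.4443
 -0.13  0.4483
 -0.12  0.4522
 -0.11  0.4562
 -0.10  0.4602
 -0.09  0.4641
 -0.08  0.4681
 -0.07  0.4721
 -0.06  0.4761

T = 0.1667;  σ√T = 0.2205
ln(S/K) + (r − q + σ²/2)T = ln(384/390) + (0.008 − 0.011 + 0.54²/2)·0.1667 = -0.0155 + 0.0238 = 0.0083
d₁ = 0.0083 / 0.2205 = 0.0376 ⇒ 0.04
d₂ = d₁ − σ√T = 0.0376 − 0.2205 = -0.1828 ⇒ -0.18
Pr(exercise) under Q = N(d₂) = 0.4286

0.4286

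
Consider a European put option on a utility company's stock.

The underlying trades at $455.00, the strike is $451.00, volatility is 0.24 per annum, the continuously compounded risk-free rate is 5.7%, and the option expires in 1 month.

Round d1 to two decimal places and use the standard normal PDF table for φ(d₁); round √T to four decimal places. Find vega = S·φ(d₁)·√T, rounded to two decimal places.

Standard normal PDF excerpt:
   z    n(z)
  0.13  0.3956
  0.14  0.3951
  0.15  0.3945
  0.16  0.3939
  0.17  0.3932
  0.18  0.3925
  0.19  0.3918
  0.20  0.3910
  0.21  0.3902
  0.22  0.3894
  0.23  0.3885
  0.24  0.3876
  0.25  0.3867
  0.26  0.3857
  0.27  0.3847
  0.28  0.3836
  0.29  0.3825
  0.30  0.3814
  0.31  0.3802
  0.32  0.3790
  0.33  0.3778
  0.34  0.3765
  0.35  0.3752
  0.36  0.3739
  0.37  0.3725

51.03

T = 0.08333;  σ√T = 0.0693
ln(S/K) + (r + σ²/2)T = ln(455/451) + (0.057 + 0.24²/2)·0.08333 = 0.0088 + 0.0072 = 0.0160
d₁ = 0.0160 / 0.0693 = 0.2307 which rounds to 0.23
√T = √0.08333 = 0.2887
φ(d₁) = φ(0.23) = 0.3885
vega = S·φ(d₁)·√T = 455·0.3885·0.2887 = 51.0328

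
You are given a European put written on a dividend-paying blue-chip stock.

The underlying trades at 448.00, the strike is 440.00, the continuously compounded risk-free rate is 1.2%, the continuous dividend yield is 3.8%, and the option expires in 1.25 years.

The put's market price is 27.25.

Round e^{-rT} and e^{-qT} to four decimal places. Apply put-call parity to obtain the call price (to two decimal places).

21.02

exp(−qT) = exp(−0.038·1.25) = 0.9536;  exp(−rT) = exp(−0.012·1.25) = 0.9851
Put-call parity: C − P = S·e^(−qT) − K·e^(−rT) = 448·0.9536 − 440·0.9851 = 427.2128 − 433.4440 = -6.2312
C = P + (C − P) = 27.25 + (-6.2312) = 21.0188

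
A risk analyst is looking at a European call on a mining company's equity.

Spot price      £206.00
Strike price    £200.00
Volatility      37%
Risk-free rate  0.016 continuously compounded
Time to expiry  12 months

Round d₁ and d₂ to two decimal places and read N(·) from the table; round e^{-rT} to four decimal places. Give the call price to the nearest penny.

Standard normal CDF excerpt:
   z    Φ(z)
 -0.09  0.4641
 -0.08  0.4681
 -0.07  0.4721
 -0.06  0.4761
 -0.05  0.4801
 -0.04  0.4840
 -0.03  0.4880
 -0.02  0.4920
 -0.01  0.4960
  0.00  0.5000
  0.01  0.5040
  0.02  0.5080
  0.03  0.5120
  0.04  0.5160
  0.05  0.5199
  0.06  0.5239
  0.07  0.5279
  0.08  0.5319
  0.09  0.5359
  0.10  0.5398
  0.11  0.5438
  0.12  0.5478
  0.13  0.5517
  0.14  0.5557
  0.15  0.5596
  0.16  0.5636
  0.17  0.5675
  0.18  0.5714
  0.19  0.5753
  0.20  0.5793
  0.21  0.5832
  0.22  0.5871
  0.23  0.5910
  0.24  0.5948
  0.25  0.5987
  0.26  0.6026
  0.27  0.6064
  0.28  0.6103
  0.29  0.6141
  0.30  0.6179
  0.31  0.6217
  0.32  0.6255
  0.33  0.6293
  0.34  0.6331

σ√T = 0.37·√1 = 0.3700
ln(S/K) + (r + σ²/2)T = ln(206/200) + (0.016 + 0.37²/2)·1 = 0.0296 + 0.0844 = 0.1140
d₁ = 0.1140 / 0.3700 = 0.3081 ⇒ 0.31
d₂ = d₁ − σ√T = 0.3081 − 0.3700 = -0.0619 ⇒ -0.06
exp(−rT) = exp(−0.016·1) = 0.9841
N(d₁) = N(0.31) = 0.6217;  N(d₂) = N(-0.06) = 0.4761
C = 206·0.6217 − 200·0.9841·0.4761 = 128.0702 − 93.7060 = 34.3642

£34.36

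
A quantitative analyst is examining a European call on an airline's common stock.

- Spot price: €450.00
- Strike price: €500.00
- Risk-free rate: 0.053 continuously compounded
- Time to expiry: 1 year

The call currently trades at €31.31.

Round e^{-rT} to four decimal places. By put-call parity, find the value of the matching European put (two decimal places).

€55.51

exp(−rT) = exp(−0.053·1) = 0.9484
Put-call parity: C − P = S − K·e^(−rT) = 450 − 500·0.9484 = 450 − 474.2000 = -24.2000
P = C − (C − P) = 31.31 − (-24.2000) = 55.5100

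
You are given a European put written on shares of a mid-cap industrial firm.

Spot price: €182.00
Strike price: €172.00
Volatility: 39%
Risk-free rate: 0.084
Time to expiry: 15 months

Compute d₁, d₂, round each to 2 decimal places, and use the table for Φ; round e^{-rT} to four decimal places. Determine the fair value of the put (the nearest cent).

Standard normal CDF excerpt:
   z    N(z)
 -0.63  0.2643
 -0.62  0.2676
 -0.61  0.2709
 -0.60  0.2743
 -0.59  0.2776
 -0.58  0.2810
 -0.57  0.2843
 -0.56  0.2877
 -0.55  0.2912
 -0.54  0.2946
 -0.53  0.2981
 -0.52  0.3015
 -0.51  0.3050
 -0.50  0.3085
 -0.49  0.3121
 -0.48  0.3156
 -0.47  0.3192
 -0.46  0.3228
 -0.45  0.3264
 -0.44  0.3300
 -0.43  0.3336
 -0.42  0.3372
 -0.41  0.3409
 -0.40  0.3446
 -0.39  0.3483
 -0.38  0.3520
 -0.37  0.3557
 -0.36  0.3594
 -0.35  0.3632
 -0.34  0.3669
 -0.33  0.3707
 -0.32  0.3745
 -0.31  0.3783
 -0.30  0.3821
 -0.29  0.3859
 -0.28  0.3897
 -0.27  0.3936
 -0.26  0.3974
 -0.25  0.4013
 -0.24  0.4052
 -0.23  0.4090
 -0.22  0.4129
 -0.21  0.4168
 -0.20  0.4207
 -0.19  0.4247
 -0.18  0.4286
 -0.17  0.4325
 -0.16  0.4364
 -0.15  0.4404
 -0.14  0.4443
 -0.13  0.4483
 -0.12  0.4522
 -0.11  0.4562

€17.67

σ√T = 0.39·√1.25 = 0.4360
ln(S/K) + (r + σ²/2)T = ln(182/172) + (0.084 + 0.39²/2)·1.25 = 0.0565 + 0.2001 = 0.2566
d₁ = 0.2566 / 0.4360 = 0.5884 ⇒ 0.59
d₂ = d₁ − σ√T = 0.5884 − 0.4360 = 0.1524 ⇒ 0.15
exp(−rT) = exp(−0.084·1.25) = 0.9003
N(−d₂) = N(-0.15) = 0.4404;  N(−d₁) = N(-0.59) = 0.2776
P = 172·0.9003·0.4404 − 182·0.2776 = 68.1966 − 50.5232 = 17.6734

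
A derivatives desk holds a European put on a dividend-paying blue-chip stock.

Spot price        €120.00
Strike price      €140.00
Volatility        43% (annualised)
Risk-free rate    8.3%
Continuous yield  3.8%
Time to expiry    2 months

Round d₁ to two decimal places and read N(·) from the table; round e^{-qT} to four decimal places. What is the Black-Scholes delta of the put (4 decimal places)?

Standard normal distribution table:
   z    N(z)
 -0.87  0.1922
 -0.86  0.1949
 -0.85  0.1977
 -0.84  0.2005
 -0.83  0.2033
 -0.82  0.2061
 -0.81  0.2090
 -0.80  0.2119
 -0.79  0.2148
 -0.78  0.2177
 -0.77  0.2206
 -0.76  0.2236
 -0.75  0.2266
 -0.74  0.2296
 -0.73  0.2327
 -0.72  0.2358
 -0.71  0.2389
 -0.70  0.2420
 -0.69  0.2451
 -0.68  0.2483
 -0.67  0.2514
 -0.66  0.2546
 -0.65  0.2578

σ√T = 0.43 × 0.4082 = 0.1755
d₁ = [ln(120/140) + (0.083 − 0.038 + 0.43²/2)·0.1667] / 0.1755 = [-0.1542 + 0.0229] / 0.1755 = -0.7476 ⇒ -0.75
N(d₁) = N(-0.75) = 0.2266
Δ_put = e^(−qT)·(N(d₁) − 1) = 0.9937·(0.2266 − 1) = -0.7685

-0.7685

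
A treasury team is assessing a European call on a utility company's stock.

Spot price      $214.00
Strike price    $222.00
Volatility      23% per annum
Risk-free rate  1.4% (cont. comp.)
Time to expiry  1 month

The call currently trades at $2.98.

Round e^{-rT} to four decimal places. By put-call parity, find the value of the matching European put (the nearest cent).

e^(−rT) = e^(−0.014·0.08333) = 0.9988
Put-call parity: C − P = S − K·e^(−rT) = 214 − 222·0.9988 = 214 − 221.7336 = -7.7336
P = C − (C − P) = 2.98 − (-7.7336) = 10.7136

$10.71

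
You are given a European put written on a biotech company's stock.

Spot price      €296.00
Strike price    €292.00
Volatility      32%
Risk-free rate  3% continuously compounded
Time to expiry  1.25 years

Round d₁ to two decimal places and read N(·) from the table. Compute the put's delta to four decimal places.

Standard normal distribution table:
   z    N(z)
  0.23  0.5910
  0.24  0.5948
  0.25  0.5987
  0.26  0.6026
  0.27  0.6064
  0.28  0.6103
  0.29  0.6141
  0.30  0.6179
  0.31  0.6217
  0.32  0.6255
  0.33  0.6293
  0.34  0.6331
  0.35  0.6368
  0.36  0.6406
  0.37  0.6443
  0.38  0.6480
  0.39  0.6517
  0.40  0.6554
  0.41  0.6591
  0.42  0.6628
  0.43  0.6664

-0.3745

T = 1.25;  σ√T = 0.3578
d₁ = [ln(296/292) + (0.03 + ½·0.32²)·1.25] / (σ√T) = (0.0136 + 0.1015) / 0.3578 = 0.3217 ⇒ 0.32
N(d₁) = N(0.32) = 0.6255
Δ_put = N(d₁) − 1 = 0.6255 − 1 = -0.3745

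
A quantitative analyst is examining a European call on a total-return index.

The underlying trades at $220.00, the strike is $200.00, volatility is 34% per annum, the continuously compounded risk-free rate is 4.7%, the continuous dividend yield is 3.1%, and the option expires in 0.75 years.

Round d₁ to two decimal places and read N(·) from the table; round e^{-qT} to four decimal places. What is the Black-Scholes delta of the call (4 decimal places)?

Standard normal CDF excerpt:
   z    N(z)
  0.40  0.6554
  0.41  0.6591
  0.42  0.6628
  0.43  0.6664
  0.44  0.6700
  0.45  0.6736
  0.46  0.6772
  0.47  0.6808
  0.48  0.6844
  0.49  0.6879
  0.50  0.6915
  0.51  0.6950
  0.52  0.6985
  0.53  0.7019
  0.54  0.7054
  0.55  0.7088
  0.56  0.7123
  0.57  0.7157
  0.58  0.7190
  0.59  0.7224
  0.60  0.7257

σ√T = 0.34·√0.75 = 0.2944
d₁ = [ln(220/200) + (0.047 − 0.031 + ½·0.34²)·0.75] / (σ√T) = (0.0953 + 0.0554) / 0.2944 = 0.5117 which rounds to 0.51
N(d₁) = N(0.51) = 0.6950
Δ_call = e^(−qT)·N(d₁) = 0.9770·0.6950 = 0.6790

0.6790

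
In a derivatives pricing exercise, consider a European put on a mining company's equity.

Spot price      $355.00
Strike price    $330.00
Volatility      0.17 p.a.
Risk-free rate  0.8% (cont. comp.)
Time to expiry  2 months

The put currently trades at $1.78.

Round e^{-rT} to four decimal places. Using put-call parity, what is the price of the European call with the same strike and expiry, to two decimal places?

$27.21

e^(−rT) = e^(−0.008·0.1667) = 0.9987
Put-call parity: C − P = S − K·e^(−rT) = 355 − 330·0.9987 = 355 − 329.5710 = 25.4290
C = P + (C − P) = 1.78 + (25.4290) = 27.2090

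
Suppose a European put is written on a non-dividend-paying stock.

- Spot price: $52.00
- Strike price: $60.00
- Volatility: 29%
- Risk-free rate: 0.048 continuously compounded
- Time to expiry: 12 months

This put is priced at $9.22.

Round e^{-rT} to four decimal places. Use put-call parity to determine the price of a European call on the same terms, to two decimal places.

exp(−rT) = exp(−0.048·1) = 0.9531
Put-call parity: C − P = S − K·e^(−rT) = 52 − 60·0.9531 = 52 − 57.1860 = -5.1860
C = P + (C − P) = 9.22 + (-5.1860) = 4.0340

$4.03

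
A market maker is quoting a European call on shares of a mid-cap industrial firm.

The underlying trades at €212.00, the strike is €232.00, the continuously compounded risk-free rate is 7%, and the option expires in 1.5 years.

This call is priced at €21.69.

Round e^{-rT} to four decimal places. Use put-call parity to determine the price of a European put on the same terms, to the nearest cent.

exp(−rT) = exp(−0.07·1.5) = 0.9003
Put-call parity: C − P = S − K·e^(−rT) = 212 − 232·0.9003 = 212 − 208.8696 = 3.1304
P = C − (C − P) = 21.69 − (3.1304) = 18.5596

€18.56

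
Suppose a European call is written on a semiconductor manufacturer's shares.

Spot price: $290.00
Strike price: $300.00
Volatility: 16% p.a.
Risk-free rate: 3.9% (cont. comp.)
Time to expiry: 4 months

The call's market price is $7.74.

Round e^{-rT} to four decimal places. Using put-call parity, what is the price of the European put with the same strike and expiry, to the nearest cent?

exp(−rT) = exp(−0.039·0.3333) = 0.9871
Put-call parity: C − P = S − K·e^(−rT) = 290 − 300·0.9871 = 290 − 296.1300 = -6.1300
P = C − (C − P) = 7.74 − (-6.1300) = 13.8700

$13.87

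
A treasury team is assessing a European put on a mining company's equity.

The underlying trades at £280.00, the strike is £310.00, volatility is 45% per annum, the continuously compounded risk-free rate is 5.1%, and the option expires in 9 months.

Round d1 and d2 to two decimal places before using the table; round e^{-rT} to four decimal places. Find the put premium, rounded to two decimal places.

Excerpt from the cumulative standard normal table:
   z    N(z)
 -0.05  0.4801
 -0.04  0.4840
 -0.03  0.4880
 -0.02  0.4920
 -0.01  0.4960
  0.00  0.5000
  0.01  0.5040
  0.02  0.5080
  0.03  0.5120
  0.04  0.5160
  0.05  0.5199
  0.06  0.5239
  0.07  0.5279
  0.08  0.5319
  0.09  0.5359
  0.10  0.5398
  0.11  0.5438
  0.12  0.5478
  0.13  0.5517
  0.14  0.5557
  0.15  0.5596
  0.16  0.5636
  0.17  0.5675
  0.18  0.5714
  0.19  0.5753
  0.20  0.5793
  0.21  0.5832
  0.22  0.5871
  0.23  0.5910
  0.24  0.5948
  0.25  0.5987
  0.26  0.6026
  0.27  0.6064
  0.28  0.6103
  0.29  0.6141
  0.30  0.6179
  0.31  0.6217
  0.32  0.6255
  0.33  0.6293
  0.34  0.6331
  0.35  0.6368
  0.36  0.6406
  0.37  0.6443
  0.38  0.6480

£54.50

σ√T = 0.45·√0.75 = 0.3897
d₁ = [ln(280/310) + (0.051 + ½·0.45²)·0.75] / (σ√T) = (-0.1018 + 0.1142) / 0.3897 = 0.0318 which rounds to 0.03
d₂ = 0.0318 − 0.3897 = -0.3579 which rounds to -0.36
e^(−rT) = e^(−0.051·0.75) = 0.9625
N(−d₂) = N(0.36) = 0.6406;  N(−d₁) = N(-0.03) = 0.4880
P = 310·0.9625·0.6406 − 280·0.4880 = 191.1390 − 136.6400 = 54.4990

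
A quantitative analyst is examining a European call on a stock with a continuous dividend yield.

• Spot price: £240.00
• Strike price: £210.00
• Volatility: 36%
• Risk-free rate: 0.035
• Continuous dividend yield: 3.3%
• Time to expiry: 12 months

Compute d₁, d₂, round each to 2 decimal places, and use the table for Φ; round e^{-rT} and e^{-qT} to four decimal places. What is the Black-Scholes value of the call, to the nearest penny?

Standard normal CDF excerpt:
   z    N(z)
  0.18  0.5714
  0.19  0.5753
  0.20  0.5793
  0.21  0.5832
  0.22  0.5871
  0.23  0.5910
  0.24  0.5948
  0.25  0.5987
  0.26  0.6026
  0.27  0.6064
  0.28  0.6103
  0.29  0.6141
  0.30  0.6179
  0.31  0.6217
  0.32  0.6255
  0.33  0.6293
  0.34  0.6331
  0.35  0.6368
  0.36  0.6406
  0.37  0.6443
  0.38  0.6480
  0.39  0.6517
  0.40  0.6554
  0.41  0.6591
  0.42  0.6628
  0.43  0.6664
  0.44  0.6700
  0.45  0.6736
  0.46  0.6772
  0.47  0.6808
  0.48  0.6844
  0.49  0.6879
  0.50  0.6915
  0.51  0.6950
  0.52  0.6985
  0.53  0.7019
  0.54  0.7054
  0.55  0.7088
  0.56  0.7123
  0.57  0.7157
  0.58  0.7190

σ√T = 0.36·√1 = 0.3600
d₁ = [ln(240/210) + (0.035 − 0.033 + 0.36²/2)·1] / 0.3600 = [0.1335 + 0.0668] / 0.3600 = 0.5565 which rounds to 0.56
d₂ = d₁ − σ√T = 0.5565 − 0.3600 = 0.1965 which rounds to 0.20
e^(−qT) = e^(−0.033·1) = 0.9675;  e^(−rT) = e^(−0.035·1) = 0.9656
N(d₁) = N(0.56) = 0.7123;  N(d₂) = N(0.20) = 0.5793
C = 240·0.9675·0.7123 − 210·0.9656·0.5793 = 165.3961 − 117.4681 = 47.9279

£47.93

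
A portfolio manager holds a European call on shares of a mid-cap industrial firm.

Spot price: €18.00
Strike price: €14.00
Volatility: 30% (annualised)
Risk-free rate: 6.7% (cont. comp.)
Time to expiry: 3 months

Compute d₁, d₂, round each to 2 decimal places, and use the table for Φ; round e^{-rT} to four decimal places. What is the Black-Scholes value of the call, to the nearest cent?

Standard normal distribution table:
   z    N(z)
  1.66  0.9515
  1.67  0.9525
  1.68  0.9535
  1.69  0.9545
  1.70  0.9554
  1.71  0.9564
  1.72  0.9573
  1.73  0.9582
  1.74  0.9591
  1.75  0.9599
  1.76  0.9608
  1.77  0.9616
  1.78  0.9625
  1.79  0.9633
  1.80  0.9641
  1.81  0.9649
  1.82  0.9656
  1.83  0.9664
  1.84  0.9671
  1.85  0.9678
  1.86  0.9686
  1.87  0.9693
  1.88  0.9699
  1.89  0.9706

T = 0.25;  σ√T = 0.1500
d₁ = [ln(18/14) + (0.067 + ½·0.3²)·0.25] / (σ√T) = (0.2513 + 0.0280) / 0.1500 = 1.8621 which rounds to 1.86
d₂ = 1.8621 − 0.1500 = 1.7121 which rounds to 1.71
exp(−rT) = exp(−0.067·0.25) = 0.9834
C = 18·N(1.86) − 14·0.9834·N(1.71) = 18·0.9686 − 14·0.9834·0.9564 = 17.4348 − 13.1673 = 4.2675

€4.27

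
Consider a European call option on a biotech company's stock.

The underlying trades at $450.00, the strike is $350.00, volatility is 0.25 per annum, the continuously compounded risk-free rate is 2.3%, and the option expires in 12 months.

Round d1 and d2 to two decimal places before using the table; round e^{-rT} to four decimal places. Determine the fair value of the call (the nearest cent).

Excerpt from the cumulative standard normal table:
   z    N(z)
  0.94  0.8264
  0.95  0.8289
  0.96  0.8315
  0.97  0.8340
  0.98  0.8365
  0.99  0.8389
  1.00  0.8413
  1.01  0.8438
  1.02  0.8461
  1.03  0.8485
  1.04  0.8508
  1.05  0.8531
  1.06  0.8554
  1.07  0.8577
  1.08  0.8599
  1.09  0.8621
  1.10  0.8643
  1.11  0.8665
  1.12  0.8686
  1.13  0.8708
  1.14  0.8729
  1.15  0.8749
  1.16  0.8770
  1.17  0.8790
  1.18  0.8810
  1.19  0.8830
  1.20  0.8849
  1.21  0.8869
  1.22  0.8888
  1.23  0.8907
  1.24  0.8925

$114.69

σ√T = 0.25 × 1.0000 = 0.2500
ln(S/K) + (r + σ²/2)T = ln(450/350) + (0.023 + 0.25²/2)·1 = 0.2513 + 0.0542 = 0.3056
d₁ = 0.3056 / 0.2500 = 1.2223 ≈ 1.22
d₂ = d₁ − σ√T = 1.2223 − 0.2500 = 0.9723 ≈ 0.97
e^(−rT) = e^(−0.023·1) = 0.9773
N(d₁) = N(1.22) = 0.8888;  N(d₂) = N(0.97) = 0.8340
C = 450·0.8888 − 350·0.9773·0.8340 = 399.9600 − 285.2739 = 114.6861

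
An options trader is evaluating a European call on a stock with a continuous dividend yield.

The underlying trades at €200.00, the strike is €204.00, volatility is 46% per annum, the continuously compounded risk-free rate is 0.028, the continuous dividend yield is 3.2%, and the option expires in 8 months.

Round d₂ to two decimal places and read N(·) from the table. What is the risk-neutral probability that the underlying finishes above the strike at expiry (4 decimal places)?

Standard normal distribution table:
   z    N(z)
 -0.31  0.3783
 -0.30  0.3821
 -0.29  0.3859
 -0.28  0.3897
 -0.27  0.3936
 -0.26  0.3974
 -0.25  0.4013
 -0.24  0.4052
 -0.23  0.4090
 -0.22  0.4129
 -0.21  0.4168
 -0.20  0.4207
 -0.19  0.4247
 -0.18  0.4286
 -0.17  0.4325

σ√T = 0.46 × 0.8165 = 0.3756
d₁ = [ln(200/204) + (0.028 − 0.032 + 0.46²/2)·0.6667] / 0.3756 = [-0.0198 + 0.0679] / 0.3756 = 0.1280 which rounds to 0.13
d₂ = d₁ − σ√T = 0.1280 − 0.3756 = -0.2476 which rounds to -0.25
Pr(exercise) under Q = N(d₂) = 0.4013

0.4013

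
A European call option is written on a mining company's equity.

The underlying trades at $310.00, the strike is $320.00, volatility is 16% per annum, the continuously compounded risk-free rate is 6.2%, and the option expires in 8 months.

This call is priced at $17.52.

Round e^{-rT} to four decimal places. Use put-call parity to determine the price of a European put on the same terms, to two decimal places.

exp(−rT) = exp(−0.062·0.6667) = 0.9595
Put-call parity: C − P = S − K·e^(−rT) = 310 − 320·0.9595 = 310 − 307.0400 = 2.9600
P = C − (C − P) = 17.52 − (2.9600) = 14.5600

$14.56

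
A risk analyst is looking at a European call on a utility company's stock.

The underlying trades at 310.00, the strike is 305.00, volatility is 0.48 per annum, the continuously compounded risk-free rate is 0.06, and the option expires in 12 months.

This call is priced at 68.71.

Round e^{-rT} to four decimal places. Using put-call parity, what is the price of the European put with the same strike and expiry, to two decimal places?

45.96

e^(−rT) = e^(−0.06·1) = 0.9418
Put-call parity: C − P = S − K·e^(−rT) = 310 − 305·0.9418 = 310 − 287.2490 = 22.7510
P = C − (C − P) = 68.71 − (22.7510) = 45.9590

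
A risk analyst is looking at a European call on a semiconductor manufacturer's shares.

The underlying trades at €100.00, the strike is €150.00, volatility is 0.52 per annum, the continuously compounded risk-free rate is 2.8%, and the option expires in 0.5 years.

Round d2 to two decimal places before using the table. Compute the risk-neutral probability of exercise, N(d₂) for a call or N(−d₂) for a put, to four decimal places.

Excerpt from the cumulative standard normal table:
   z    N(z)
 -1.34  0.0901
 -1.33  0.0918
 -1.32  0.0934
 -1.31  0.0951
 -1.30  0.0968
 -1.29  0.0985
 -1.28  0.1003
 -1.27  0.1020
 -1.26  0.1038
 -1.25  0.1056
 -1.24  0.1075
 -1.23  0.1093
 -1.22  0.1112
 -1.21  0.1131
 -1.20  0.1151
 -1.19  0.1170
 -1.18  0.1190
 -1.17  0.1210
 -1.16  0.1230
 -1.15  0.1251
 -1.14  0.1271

0.1056

T = 0.5;  σ√T = 0.3677
d₁ = [ln(100/150) + (0.028 + 0.52²/2)·0.5] / 0.3677 = [-0.4055 + 0.0816] / 0.3677 = -0.8808 ⇒ -0.88
d₂ = d₁ − σ√T = -0.8808 − 0.3677 = -1.2485 ⇒ -1.25
Pr(exercise) under Q = N(d₂) = 0.1056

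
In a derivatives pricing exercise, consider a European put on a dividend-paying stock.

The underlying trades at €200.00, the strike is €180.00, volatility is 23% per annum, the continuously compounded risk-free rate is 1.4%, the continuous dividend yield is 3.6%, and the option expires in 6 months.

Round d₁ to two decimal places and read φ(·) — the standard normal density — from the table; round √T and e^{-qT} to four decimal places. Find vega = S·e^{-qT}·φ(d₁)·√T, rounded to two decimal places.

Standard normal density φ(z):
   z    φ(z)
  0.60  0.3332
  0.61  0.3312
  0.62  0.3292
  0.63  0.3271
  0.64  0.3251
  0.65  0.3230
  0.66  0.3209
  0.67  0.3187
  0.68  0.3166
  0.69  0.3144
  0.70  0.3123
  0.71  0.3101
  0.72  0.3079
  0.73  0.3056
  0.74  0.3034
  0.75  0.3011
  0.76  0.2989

44.57

σ√T = 0.23·√0.5 = 0.1626
d₁ = [ln(200/180) + (0.014 − 0.036 + 0.23²/2)·0.5] / 0.1626 = [0.1054 + 0.0022] / 0.1626 = 0.6615 → 0.66
√T = √0.5 = 0.7071
φ(d₁) = φ(0.66) = 0.3209
e^(−qT) = e^(−0.036·0.5) = 0.9822
vega = S·e^(−qT)·φ(d₁)·√T = 200·0.9822·0.3209·0.7071 = 44.5739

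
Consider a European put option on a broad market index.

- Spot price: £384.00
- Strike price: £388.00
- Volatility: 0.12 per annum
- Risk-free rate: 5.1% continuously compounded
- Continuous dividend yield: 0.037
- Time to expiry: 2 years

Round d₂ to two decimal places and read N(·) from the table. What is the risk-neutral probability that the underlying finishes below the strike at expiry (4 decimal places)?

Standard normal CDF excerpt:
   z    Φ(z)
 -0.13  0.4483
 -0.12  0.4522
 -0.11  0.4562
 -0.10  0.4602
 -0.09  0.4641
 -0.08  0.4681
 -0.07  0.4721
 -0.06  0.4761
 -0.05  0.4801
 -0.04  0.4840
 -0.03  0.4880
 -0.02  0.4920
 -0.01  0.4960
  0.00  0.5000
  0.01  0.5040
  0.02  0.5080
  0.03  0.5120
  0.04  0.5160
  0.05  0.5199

0.4920

T = 2;  σ√T = 0.1697
d₁ = [ln(384/388) + (0.051 − 0.037 + ½·0.12²)·2] / (σ√T) = (-0.0104 + 0.0424) / 0.1697 = 0.1888 ≈ 0.19
d₂ = 0.1888 − 0.1697 = 0.0191 ≈ 0.02
Pr(exercise) under Q = N(−d₂) = N(-0.02) = 0.4920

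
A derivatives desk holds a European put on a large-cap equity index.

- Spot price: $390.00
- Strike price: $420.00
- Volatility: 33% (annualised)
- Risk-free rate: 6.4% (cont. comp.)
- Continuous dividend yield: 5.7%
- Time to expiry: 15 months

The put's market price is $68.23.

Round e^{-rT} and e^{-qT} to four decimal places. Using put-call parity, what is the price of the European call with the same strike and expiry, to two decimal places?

$43.70

exp(−qT) = exp(−0.057·1.25) = 0.9312;  exp(−rT) = exp(−0.064·1.25) = 0.9231
Put-call parity: C − P = S·e^(−qT) − K·e^(−rT) = 390·0.9312 − 420·0.9231 = 363.1680 − 387.7020 = -24.5340
C = P + (C − P) = 68.23 + (-24.5340) = 43.6960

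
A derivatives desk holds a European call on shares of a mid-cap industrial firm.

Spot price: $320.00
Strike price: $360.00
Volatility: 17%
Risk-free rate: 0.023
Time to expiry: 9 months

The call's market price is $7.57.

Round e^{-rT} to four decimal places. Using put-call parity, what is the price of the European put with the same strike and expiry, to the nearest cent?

e^(−rT) = e^(−0.023·0.75) = 0.9829
Put-call parity: C − P = S − K·e^(−rT) = 320 − 360·0.9829 = 320 − 353.8440 = -33.8440
P = C − (C − P) = 7.57 − (-33.8440) = 41.4140

$41.41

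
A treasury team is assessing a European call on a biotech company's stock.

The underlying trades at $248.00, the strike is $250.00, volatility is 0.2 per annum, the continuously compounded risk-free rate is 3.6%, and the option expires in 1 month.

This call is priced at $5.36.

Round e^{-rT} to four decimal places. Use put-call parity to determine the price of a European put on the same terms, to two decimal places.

e^(−rT) = e^(−0.036·0.08333) = 0.9970
Put-call parity: C − P = S − K·e^(−rT) = 248 − 250·0.9970 = 248 − 249.2500 = -1.2500
P = C − (C − P) = 5.36 − (-1.2500) = 6.6100

$6.61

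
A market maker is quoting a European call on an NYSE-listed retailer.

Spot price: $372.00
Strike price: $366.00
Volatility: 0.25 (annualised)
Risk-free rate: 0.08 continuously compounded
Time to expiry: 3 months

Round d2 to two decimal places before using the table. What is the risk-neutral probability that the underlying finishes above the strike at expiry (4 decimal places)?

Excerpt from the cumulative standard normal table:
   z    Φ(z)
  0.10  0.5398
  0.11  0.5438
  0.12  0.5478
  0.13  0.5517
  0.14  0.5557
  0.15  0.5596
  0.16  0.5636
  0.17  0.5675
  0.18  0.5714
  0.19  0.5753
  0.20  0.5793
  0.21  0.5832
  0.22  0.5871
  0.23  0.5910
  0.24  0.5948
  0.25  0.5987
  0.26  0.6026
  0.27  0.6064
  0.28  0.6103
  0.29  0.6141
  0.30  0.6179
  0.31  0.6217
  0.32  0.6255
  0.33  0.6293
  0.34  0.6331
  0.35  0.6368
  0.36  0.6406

0.5910

σ√T = 0.25 × 0.5000 = 0.1250
d₁ = [ln(372/366) + (0.08 + 0.25²/2)·0.25] / 0.1250 = [0.0163 + 0.0278] / 0.1250 = 0.3526 ≈ 0.35
d₂ = d₁ − σ√T = 0.3526 − 0.1250 = 0.2276 ≈ 0.23
Pr(exercise) under Q = N(d₂) = 0.5910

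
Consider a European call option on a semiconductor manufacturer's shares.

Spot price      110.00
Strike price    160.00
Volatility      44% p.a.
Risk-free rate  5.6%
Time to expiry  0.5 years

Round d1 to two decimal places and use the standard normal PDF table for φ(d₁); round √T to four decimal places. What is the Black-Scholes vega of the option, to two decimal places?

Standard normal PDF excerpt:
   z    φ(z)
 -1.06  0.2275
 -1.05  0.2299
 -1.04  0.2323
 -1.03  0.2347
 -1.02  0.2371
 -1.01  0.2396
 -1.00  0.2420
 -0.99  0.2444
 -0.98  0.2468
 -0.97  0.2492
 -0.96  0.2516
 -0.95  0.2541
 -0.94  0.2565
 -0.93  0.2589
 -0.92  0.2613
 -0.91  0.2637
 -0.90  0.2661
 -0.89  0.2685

σ√T = 0.44·√0.5 = 0.3111
d₁ = [ln(110/160) + (0.056 + 0.44²/2)·0.5] / 0.3111 = [-0.3747 + 0.0764] / 0.3111 = -0.9588 ⇒ -0.96
√T = √0.5 = 0.7071
φ(d₁) = φ(-0.96) = 0.2516
vega = S·φ(d₁)·√T = 110·0.2516·0.7071 = 19.5697
(The put has the same vega.)

19.57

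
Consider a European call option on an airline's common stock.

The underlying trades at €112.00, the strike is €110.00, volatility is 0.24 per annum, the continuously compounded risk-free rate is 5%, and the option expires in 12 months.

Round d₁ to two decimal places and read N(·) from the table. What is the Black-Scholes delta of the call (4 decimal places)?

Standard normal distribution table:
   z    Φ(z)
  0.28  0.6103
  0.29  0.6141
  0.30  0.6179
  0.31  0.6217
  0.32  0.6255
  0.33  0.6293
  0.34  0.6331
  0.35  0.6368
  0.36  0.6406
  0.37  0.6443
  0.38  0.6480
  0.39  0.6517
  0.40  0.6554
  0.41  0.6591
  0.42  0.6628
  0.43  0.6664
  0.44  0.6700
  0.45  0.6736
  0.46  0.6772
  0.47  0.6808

0.6554

T = 1;  σ√T = 0.2400
ln(S/K) + (r + σ²/2)T = ln(112/110) + (0.05 + 0.24²/2)·1 = 0.0180 + 0.0788 = 0.0968
d₁ = 0.0968 / 0.2400 = 0.4034 which rounds to 0.40
N(d₁) = N(0.40) = 0.6554
Δ_call = N(d₁) = 0.6554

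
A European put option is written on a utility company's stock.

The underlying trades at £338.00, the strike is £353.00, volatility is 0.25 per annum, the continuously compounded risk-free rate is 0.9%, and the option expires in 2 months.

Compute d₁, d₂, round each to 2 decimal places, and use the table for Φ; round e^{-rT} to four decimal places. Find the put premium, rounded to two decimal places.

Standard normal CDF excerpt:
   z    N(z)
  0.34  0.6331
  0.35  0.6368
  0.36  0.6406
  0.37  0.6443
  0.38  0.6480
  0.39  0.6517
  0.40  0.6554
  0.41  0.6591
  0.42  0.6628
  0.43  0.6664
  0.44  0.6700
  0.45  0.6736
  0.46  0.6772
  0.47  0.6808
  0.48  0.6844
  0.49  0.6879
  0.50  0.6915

σ√T = 0.25·√0.1667 = 0.1021
d₁ = [ln(338/353) + (0.009 + 0.25²/2)·0.1667] / 0.1021 = [-0.0434 + 0.0067] / 0.1021 = -0.3597 ≈ -0.36
d₂ = d₁ − σ√T = -0.3597 − 0.1021 = -0.4618 ≈ -0.46
e^(−rT) = e^(−0.009·0.1667) = 0.9985
N(−d₂) = N(0.46) = 0.6772;  N(−d₁) = N(0.36) = 0.6406
P = 353·0.9985·0.6772 − 338·0.6406 = 238.6930 − 216.5228 = 22.1702

£22.17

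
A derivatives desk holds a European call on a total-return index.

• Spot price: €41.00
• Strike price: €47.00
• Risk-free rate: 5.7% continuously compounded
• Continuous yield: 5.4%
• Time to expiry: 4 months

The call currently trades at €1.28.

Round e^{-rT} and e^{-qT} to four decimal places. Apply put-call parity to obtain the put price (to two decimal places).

€7.13

exp(−qT) = exp(−0.054·0.3333) = 0.9822;  exp(−rT) = exp(−0.057·0.3333) = 0.9812
Put-call parity: C − P = S·e^(−qT) − K·e^(−rT) = 41·0.9822 − 47·0.9812 = 40.2702 − 46.1164 = -5.8462
P = C − (C − P) = 1.28 − (-5.8462) = 7.1262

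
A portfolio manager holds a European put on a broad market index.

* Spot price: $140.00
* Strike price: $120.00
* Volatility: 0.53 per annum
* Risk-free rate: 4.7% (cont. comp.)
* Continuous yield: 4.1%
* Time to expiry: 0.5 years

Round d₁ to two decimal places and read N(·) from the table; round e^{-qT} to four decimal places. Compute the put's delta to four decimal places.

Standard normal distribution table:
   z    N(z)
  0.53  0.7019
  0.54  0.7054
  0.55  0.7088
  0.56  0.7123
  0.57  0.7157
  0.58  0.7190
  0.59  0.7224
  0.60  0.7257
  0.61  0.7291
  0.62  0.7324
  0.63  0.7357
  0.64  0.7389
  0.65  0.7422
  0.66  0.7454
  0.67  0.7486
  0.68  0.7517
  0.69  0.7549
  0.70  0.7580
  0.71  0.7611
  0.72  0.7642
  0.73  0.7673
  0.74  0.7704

T = 0.5;  σ√T = 0.3748
d₁ = [ln(140/120) + (0.047 − 0.041 + 0.53²/2)·0.5] / 0.3748 = [0.1542 + 0.0732] / 0.3748 = 0.6067 ⇒ 0.61
N(d₁) = N(0.61) = 0.7291
Δ_put = exp(−qT)·(N(d₁) − 1) = 0.9797·(0.7291 − 1) = -0.2654

-0.2654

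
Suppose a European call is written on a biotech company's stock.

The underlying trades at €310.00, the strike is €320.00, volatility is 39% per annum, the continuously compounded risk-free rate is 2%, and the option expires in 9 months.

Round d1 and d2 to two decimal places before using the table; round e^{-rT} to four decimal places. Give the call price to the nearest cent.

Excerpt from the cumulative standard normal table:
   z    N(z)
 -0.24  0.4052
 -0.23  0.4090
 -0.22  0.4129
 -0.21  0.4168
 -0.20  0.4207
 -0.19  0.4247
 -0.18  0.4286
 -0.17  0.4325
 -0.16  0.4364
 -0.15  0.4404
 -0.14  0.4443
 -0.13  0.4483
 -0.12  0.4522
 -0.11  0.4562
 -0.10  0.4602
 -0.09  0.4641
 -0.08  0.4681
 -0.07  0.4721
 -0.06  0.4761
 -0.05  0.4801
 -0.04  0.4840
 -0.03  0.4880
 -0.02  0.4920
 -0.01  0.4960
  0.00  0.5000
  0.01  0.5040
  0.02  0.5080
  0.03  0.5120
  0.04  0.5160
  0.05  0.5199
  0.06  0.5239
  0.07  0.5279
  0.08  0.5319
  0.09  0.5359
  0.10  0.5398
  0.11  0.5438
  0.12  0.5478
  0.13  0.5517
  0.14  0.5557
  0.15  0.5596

€39.66

σ√T = 0.39 × 0.8660 = 0.3377
ln(S/K) + (r + σ²/2)T = ln(310/320) + (0.02 + 0.39²/2)·0.75 = -0.0317 + 0.0720 = 0.0403
d₁ = 0.0403 / 0.3377 = 0.1193 ⇒ 0.12
d₂ = d₁ − σ√T = 0.1193 − 0.3377 = -0.2185 ⇒ -0.22
exp(−rT) = exp(−0.02·0.75) = 0.9851
C = 310·N(0.12) − 320·0.9851·N(-0.22) = 310·0.5478 − 320·0.9851·0.4129 = 169.8180 − 130.1593 = 39.6587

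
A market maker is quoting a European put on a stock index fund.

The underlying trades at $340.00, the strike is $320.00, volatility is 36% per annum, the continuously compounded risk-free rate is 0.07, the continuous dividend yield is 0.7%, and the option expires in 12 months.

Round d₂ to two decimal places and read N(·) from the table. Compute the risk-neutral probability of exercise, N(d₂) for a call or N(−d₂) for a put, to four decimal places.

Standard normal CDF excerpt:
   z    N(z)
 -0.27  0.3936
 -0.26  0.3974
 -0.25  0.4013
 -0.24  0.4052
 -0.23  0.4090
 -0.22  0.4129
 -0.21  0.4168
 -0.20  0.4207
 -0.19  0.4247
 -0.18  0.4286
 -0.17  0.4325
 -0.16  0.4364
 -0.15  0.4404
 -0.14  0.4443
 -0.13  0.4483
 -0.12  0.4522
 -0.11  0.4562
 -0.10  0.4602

T = 1;  σ√T = 0.3600
d₁ = [ln(340/320) + (0.07 − 0.007 + 0.36²/2)·1] / 0.3600 = [0.0606 + 0.1278] / 0.3600 = 0.5234 ⇒ 0.52
d₂ = d₁ − σ√T = 0.5234 − 0.3600 = 0.1634 ⇒ 0.16
Risk-neutral Pr[S_T < K] = N(−d₂) = N(-0.16) = 0.4364

0.4364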